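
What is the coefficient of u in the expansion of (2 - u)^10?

-5120

The general term is C(10,j)·(2)^j·(-u)^(10-j); the u^1 term has j = 9.
C(10,9) = 10.
Coefficient = C(10,9) · 2^9 · (-1)^1 = 10 · 512 · (-1) = -5120.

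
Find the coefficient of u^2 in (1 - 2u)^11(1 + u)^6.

Coefficient of u^2 = Σ_{j} C(11,j)·(-2)^j·C(6,2-j)·1^(2-j) for j from 0 to 2.
= 15 + (-132) + 220 = 103.

103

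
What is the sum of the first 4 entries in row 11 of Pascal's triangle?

1 + 11 + 55 + 165 = 232.

232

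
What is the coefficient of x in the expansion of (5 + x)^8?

625000

The general term is C(8,j)·(5)^j·(x)^(8-j); the x^1 term has j = 7.
C(8,7) = 8.
Coefficient = C(8,7) · 5^7 = 8 · 78125 = 625000.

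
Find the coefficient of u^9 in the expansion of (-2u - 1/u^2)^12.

General term: C(12,j)·(-2u)^j·(-1/u^2)^(12-j), with u-exponent 1j − 2(12−j) = 3j − 24.
Set 3j − 24 = 9: j = 11.
C(12,11) = 12; (-2)^11 = -2048; (-1)^1 = -1.
Coefficient = 12 · (-2048) · (-1) = 24576.

24576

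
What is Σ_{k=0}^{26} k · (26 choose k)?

872415232

Differentiating (1+x)^26 and setting x=1: Σ k·C(26,k) = 26·2^25 = 872415232.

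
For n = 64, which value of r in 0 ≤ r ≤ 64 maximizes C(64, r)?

C(64,r) is maximized at r = 64/2 = 32.

32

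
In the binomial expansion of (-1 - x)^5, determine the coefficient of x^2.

The general term is C(5,j)·(-1)^j·(-x)^(5-j); the x^2 term has j = 3.
C(5,3) = 10.
Coefficient = C(5,3) · (-1)^3 = 10 · (-1) = -10.

-10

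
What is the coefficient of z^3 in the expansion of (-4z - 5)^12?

27500000000

The general term is C(12,j)·(-4z)^j·(-5)^(12-j); the z^3 term has j = 3.
C(12,3) = 220.
Coefficient = C(12,3) · (-4)^3 · (-5)^9 = 220 · (-64) · (-1953125) = 27500000000.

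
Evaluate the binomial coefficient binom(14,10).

C(14,10) = C(14,4) by symmetry.
C(14,4) = (14·13·12·11) / 4! = 24024 / 24 = 1001.

1001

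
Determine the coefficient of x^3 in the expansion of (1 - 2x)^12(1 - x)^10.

-5600

Coefficient of x^3 = Σ_{j} C(12,j)·(-2)^j·C(10,3-j)·(-1)^(3-j) for j from 0 to 3.
= (-120) + (-1080) + (-2640) + (-1760) = -5600.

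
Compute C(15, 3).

455

C(15,3) = (15·14·13) / 3! = 2730 / 6 = 455.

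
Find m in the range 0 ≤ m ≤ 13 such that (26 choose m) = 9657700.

12

C(26,m) increases on 0 ≤ m ≤ 13. C(26,11) = 7726160 and C(26,12) = 9657700, so m = 12.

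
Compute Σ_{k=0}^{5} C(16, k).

1 + 16 + 120 + 560 + 1820 + 4368 = 6885.

6885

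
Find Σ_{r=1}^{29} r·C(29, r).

7784628224

Differentiating (1+x)^29 and setting x=1: Σ r·C(29,r) = 29·2^28 = 7784628224.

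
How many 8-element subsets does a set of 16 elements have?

C(16,8) = (16·15·14·13·12·11·10·9) / 8! = 518918400 / 40320 = 12870.

12870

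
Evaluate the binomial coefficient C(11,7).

C(11,7) = C(11,4) by symmetry.
C(11,4) = (11·10·9·8) / 4! = 7920 / 24 = 330.

330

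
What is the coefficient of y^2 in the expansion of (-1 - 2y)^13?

The general term is C(13,j)·(-1)^j·(-2y)^(13-j); the y^2 term has j = 11.
C(13,11) = 78.
Coefficient = C(13,11) · (-1)^11 · (-2)^2 = 78 · (-1) · 4 = -312.

-312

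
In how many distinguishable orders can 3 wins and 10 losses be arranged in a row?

Choose positions for the wins: C(13,3) = 286.

286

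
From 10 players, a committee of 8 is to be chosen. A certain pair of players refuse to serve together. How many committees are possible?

All 8-subsets: C(10,8) = 45. Those containing both fixed elements: C(8,6) = 28.
45 − 28 = 17.

17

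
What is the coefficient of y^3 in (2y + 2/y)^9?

General term: C(9,j)·(2y)^j·(2/y)^(9-j), with y-exponent 1j − 1(9−j) = 2j − 9.
Set 2j − 9 = 3: j = 6.
C(9,6) = 84; 2^6 = 64; 2^3 = 8.
Coefficient = 84 · 64 · 8 = 43008.

43008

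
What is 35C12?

C(35,12) = (35·34·33·32·31·30·29·28·27·26·25·24) / 12! = 399703747322880000 / 479001600 = 834451800.

834451800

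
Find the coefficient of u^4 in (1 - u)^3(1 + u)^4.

3

Coefficient of u^4 = Σ_{j} C(3,j)·(-1)^j·C(4,4-j)·1^(4-j) for j from 0 to 3.
= 1 + (-12) + 18 + (-4) = 3.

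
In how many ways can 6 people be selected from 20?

This is C(20,6) = 38760.

38760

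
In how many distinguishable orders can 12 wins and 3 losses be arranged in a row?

Choose positions for the wins: C(15,12) = 455.

455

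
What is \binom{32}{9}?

C(32,9) = (32·31·30·29·28·27·26·25·24) / 9! = 10178348544000 / 362880 = 28048800.

28048800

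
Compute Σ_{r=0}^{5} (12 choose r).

1 + 12 + 66 + 220 + 495 + 792 = 1586.

1586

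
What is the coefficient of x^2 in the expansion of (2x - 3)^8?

81648

The general term is C(8,j)·(2x)^j·(-3)^(8-j); the x^2 term has j = 2.
C(8,2) = 28.
Coefficient = C(8,2) · 2^2 · (-3)^6 = 28 · 4 · 729 = 81648.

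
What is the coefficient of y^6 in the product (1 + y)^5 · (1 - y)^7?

Coefficient of y^6 = Σ_{j} C(5,j)·1^j·C(7,6-j)·(-1)^(6-j) for j from 0 to 5.
= 7 + (-105) + 350 + (-350) + 105 + (-7) = 0.

0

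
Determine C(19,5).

C(19,5) = (19·18·17·16·15) / 5! = 1395360 / 120 = 11628.

11628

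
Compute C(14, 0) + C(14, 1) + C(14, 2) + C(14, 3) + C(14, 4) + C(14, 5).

3473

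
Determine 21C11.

352716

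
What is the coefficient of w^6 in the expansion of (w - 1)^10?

The general term is C(10,j)·(w)^j·(-1)^(10-j); the w^6 term has j = 6.
C(10,6) = 210.
Coefficient = C(10,6) = 210.

210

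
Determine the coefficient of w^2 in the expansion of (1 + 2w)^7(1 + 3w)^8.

Coefficient of w^2 = Σ_{j} C(7,j)·2^j·C(8,2-j)·3^(2-j) for j from 0 to 2.
= 252 + 336 + 84 = 672.

672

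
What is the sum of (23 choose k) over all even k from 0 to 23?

4194304

Even-k terms of row 23 sum to 2^22 = 4194304.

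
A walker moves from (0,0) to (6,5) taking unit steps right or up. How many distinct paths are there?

462

Each path is a sequence of 11 steps with 6 rights: C(11,6) = 462.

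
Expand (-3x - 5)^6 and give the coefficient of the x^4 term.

30375

The general term is C(6,j)·(-3x)^j·(-5)^(6-j); the x^4 term has j = 4.
C(6,4) = 15.
Coefficient = C(6,4) · (-3)^4 · (-5)^2 = 15 · 81 · 25 = 30375.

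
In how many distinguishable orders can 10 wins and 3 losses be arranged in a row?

286

Choose positions for the wins: C(13,10) = 286.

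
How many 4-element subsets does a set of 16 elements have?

1820

C(16,4) = (16·15·14·13) / 4! = 43680 / 24 = 1820.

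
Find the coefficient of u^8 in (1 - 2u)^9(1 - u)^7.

Coefficient of u^8 = Σ_{j} C(9,j)·(-2)^j·C(7,8-j)·(-1)^(8-j) for j from 1 to 8.
= 18 + 1008 + 14112 + 70560 + 141120 + 112896 + 32256 + 2304 = 374274.

374274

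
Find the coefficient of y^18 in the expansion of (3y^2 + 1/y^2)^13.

General term: C(13,j)·(3y^2)^j·(1/y^2)^(13-j), with y-exponent 2j − 2(13−j) = 4j − 26.
Set 4j − 26 = 18: j = 11.
C(13,11) = 78; 3^11 = 177147; 1^2 = 1.
Coefficient = 78 · 177147 · 1 = 13817466.

13817466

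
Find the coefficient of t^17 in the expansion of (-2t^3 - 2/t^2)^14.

General term: C(14,j)·(-2t^3)^j·(-2/t^2)^(14-j), with t-exponent 3j − 2(14−j) = 5j − 28.
Set 5j − 28 = 17: j = 9.
C(14,9) = 2002; (-2)^9 = -512; (-2)^5 = -32.
Coefficient = 2002 · (-512) · (-32) = 32800768.

32800768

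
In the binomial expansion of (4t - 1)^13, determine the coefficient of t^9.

The general term is C(13,j)·(4t)^j·(-1)^(13-j); the t^9 term has j = 9.
C(13,9) = 715.
Coefficient = C(13,9) · 4^9 = 715 · 262144 = 187432960.

187432960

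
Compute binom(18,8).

43758

C(18,8) = (18·17·16·15·14·13·12·11) / 8! = 1764322560 / 40320 = 43758.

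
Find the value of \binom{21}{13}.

C(21,13) = C(21,8) by symmetry.
C(21,8) = (21·20·19·18·17·16·15·14) / 8! = 8204716800 / 40320 = 203490.

203490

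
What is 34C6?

1344904

C(34,6) = (34·33·32·31·30·29) / 6! = 968330880 / 720 = 1344904.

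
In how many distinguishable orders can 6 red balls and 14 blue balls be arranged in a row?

38760

Choose positions for the red balls: C(20,6) = 38760.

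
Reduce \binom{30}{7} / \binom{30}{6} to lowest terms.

C(n,k+1)/C(n,k) = (n−k)/(k+1) = (30−6)/(6+1) = 24/7.

24/7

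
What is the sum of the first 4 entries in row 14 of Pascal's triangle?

470

1 + 14 + 91 + 364 = 470.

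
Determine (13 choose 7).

1716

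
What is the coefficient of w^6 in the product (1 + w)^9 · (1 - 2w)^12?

-1356

Coefficient of w^6 = Σ_{j} C(9,j)·1^j·C(12,6-j)·(-2)^(6-j) for j from 0 to 6.
= 59136 + (-228096) + 285120 + (-147840) + 33264 + (-3024) + 84 = -1356.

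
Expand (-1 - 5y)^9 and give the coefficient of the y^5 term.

-393750

The general term is C(9,j)·(-1)^j·(-5y)^(9-j); the y^5 term has j = 4.
C(9,4) = 126.
Coefficient = C(9,4) · (-5)^5 = 126 · (-3125) = -393750.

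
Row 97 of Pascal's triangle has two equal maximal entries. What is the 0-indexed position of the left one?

48

For odd n = 97, C(97,j) peaks at j = (n−1)/2 and (n+1)/2; the smaller is 48.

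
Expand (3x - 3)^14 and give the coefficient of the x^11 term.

-1741000716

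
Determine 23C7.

C(23,7) = (23·22·21·20·19·18·17) / 7! = 1235591280 / 5040 = 245157.

245157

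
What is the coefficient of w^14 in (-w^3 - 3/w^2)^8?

252

General term: C(8,j)·(-w^3)^j·(-3/w^2)^(8-j), with w-exponent 3j − 2(8−j) = 5j − 16.
Set 5j − 16 = 14: j = 6.
C(8,6) = 28; (-1)^6 = 1; (-3)^2 = 9.
Coefficient = 28 · 1 · 9 = 252.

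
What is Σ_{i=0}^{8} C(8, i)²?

By Vandermonde's identity, Σ C(8,i)² = C(16,8) = 12870.

12870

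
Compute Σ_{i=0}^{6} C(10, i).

848

1 + 10 + 45 + 120 + 210 + 252 + 210 = 848.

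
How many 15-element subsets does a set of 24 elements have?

1307504

C(24,15) = C(24,9) by symmetry.
C(24,9) = (24·23·22·21·20·19·18·17·16) / 9! = 474467051520 / 362880 = 1307504.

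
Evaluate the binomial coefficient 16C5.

C(16,5) = (16·15·14·13·12) / 5! = 524160 / 120 = 4368.

4368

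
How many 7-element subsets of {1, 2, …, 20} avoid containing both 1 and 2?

All 7-subsets: C(20,7) = 77520. Those containing both fixed elements: C(18,5) = 8568.
77520 − 8568 = 68952.

68952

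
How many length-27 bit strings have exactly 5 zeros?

Choose the 5 positions: C(27,5) = 80730.

80730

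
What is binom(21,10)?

352716

C(21,10) = (21·20·19·18·17·16·15·14·13·12) / 10! = 1279935820800 / 3628800 = 352716.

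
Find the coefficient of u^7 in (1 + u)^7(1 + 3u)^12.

Coefficient of u^7 = Σ_{j} C(7,j)·1^j·C(12,7-j)·3^(7-j) for j from 0 to 7.
= 1732104 + 4715172 + 4041576 + 1403325 + 207900 + 12474 + 252 + 1 = 12112804.

12112804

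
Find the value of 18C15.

816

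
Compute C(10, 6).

210

C(10,6) = C(10,4) by symmetry.
C(10,4) = (10·9·8·7) / 4! = 5040 / 24 = 210.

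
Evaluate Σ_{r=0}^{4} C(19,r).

5036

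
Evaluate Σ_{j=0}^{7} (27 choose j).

1 + 27 + 351 + 2925 + 17550 + 80730 + 296010 + 888030 = 1285624.

1285624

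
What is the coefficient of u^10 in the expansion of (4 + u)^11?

44

The general term is C(11,j)·(4)^j·(u)^(11-j); the u^10 term has j = 1.
C(11,1) = 11.
Coefficient = C(11,1) · 4^1 = 11 · 4 = 44.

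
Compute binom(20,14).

38760

C(20,14) = C(20,6) by symmetry.
C(20,6) = (20·19·18·17·16·15) / 6! = 27907200 / 720 = 38760.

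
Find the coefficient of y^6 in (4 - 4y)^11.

1937768448

The general term is C(11,j)·(4)^j·(-4y)^(11-j); the y^6 term has j = 5.
C(11,5) = 462.
Coefficient = C(11,5) · 4^5 · (-4)^6 = 462 · 1024 · 4096 = 1937768448.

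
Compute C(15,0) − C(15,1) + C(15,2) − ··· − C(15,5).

The partial alternating sum Σ_{k=0}^{5} (−1)^k C(15,k) = (−1)^5 C(14,5) = -2002.

-2002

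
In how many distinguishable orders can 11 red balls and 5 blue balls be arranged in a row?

4368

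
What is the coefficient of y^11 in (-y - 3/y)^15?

General term: C(15,j)·(-y)^j·(-3/y)^(15-j), with y-exponent 1j − 1(15−j) = 2j − 15.
Set 2j − 15 = 11: j = 13.
C(15,13) = 105; (-1)^13 = -1; (-3)^2 = 9.
Coefficient = 105 · (-1) · 9 = -945.

-945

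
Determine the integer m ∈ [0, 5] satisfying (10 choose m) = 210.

4

C(10,m) increases on 0 ≤ m ≤ 5. C(10,3) = 120 and C(10,4) = 210, so m = 4.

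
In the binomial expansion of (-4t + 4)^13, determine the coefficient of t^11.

-5234491392

The general term is C(13,j)·(-4t)^j·(4)^(13-j); the t^11 term has j = 11.
C(13,11) = 78.
Coefficient = C(13,11) · (-4)^11 · 4^2 = 78 · (-4194304) · 16 = -5234491392.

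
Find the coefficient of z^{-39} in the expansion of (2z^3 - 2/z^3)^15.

General term: C(15,j)·(2z^3)^j·(-2/z^3)^(15-j), with z-exponent 3j − 3(15−j) = 6j − 45.
Set 6j − 45 = -39: j = 1.
C(15,1) = 15; 2^1 = 2; (-2)^14 = 16384.
Coefficient = 15 · 2 · 16384 = 491520.

491520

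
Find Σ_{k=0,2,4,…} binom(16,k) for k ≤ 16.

32768

Half of (1+1)^16 + (1−1)^16 gives the even-index sum: 2^15 = 32768.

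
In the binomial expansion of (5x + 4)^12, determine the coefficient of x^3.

7208960000

The general term is C(12,j)·(5x)^j·(4)^(12-j); the x^3 term has j = 3.
C(12,3) = 220.
Coefficient = C(12,3) · 5^3 · 4^9 = 220 · 125 · 262144 = 7208960000.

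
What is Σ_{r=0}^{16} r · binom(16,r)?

524288

Differentiating (1+x)^16 and setting x=1: Σ r·C(16,r) = 16·2^15 = 524288.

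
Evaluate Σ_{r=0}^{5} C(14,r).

1 + 14 + 91 + 364 + 1001 + 2002 = 3473.

3473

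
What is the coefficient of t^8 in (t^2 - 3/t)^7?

189

General term: C(7,j)·(t^2)^j·(-3/t)^(7-j), with t-exponent 2j − 1(7−j) = 3j − 7.
Set 3j − 7 = 8: j = 5.
C(7,5) = 21; 1^5 = 1; (-3)^2 = 9.
Coefficient = 21 · 1 · 9 = 189.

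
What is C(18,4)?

C(18,4) = (18·17·16·15) / 4! = 73440 / 24 = 3060.

3060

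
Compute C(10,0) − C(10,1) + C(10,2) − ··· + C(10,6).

84

The partial alternating sum Σ_{k=0}^{6} (−1)^k C(10,k) = (−1)^6 C(9,6) = 84.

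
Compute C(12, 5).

C(12,5) = (12·11·10·9·8) / 5! = 95040 / 120 = 792.

792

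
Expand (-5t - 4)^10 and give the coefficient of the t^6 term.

The general term is C(10,j)·(-5t)^j·(-4)^(10-j); the t^6 term has j = 6.
C(10,6) = 210.
Coefficient = C(10,6) · (-5)^6 · (-4)^4 = 210 · 15625 · 256 = 840000000.

840000000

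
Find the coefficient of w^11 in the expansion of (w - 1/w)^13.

-13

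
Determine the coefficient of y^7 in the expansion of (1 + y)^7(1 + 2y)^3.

575

Coefficient of y^7 = Σ_{j} C(7,j)·1^j·C(3,7-j)·2^(7-j) for j from 4 to 7.
= 280 + 252 + 42 + 1 = 575.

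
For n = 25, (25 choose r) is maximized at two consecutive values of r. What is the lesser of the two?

For odd n = 25, C(25,r) peaks at r = (n−1)/2 and (n+1)/2; the lesser is 12.

12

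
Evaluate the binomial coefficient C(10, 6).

210

C(10,6) = C(10,4) by symmetry.
C(10,4) = (10·9·8·7) / 4! = 5040 / 24 = 210.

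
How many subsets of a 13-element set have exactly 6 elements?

1716

Choose the 6 positions: C(13,6) = 1716.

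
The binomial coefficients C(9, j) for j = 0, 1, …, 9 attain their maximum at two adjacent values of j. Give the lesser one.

For odd n = 9, C(9,j) peaks at j = (n−1)/2 and (n+1)/2; the lesser is 4.

4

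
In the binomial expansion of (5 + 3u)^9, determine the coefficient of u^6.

The general term is C(9,j)·(5)^j·(3u)^(9-j); the u^6 term has j = 3.
C(9,3) = 84.
Coefficient = C(9,3) · 5^3 · 3^6 = 84 · 125 · 729 = 7654500.

7654500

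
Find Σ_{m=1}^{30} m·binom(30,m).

16106127360

Since m·C(30,m) = 30·C(29,m−1), the sum is 30·2^29 = 30·536870912 = 16106127360.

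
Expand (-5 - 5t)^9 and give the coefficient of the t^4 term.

The general term is C(9,j)·(-5)^j·(-5t)^(9-j); the t^4 term has j = 5.
C(9,5) = 126.
Coefficient = C(9,5) · (-5)^5 · (-5)^4 = 126 · (-3125) · 625 = -246093750.

-246093750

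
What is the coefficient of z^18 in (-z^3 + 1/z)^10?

-120

General term: C(10,j)·(-z^3)^j·(1/z)^(10-j), with z-exponent 3j − 1(10−j) = 4j − 10.
Set 4j − 10 = 18: j = 7.
C(10,7) = 120; (-1)^7 = -1; 1^3 = 1.
Coefficient = 120 · (-1) · 1 = -120.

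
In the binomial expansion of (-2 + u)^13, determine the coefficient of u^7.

The general term is C(13,j)·(-2)^j·(u)^(13-j); the u^7 term has j = 6.
C(13,6) = 1716.
Coefficient = C(13,6) · (-2)^6 = 1716 · 64 = 109824.

109824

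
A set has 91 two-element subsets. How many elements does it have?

14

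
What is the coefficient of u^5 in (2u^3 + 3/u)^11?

General term: C(11,j)·(2u^3)^j·(3/u)^(11-j), with u-exponent 3j − 1(11−j) = 4j − 11.
Set 4j − 11 = 5: j = 4.
C(11,4) = 330; 2^4 = 16; 3^7 = 2187.
Coefficient = 330 · 16 · 2187 = 11547360.

11547360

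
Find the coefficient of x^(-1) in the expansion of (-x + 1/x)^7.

General term: C(7,j)·(-x)^j·(1/x)^(7-j), with x-exponent 1j − 1(7−j) = 2j − 7.
Set 2j − 7 = -1: j = 3.
C(7,3) = 35; (-1)^3 = -1; 1^4 = 1.
Coefficient = 35 · (-1) · 1 = -35.

-35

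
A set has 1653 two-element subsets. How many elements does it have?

58

n(n−1)/2 = 1653 ⇒ n(n−1) = 3306. Since 58·57 = 3306, n = 58.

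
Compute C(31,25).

C(31,25) = C(31,6) by symmetry.
C(31,6) = (31·30·29·28·27·26) / 6! = 530122320 / 720 = 736281.

736281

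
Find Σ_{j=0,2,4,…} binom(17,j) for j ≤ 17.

65536

Half of (1+1)^17 + (1−1)^17 gives the even-index sum: 2^16 = 65536.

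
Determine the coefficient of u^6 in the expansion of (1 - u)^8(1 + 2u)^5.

Coefficient of u^6 = Σ_{j} C(8,j)·(-1)^j·C(5,6-j)·2^(6-j) for j from 1 to 6.
= (-256) + 2240 + (-4480) + 2800 + (-560) + 28 = -228.

-228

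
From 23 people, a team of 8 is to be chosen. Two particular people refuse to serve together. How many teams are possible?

All 8-subsets: C(23,8) = 490314. Those containing both fixed elements: C(21,6) = 54264.
490314 − 54264 = 436050.

436050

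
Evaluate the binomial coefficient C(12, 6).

C(12,6) = (12·11·10·9·8·7) / 6! = 665280 / 720 = 924.

924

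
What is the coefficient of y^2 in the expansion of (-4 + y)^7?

-21504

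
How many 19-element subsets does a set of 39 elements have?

C(39,19) = (39·38·37·36·35·34·33·32·31·30·29·28·27·26·25·24·23·22·21) / 19! = 8384177419658927035269120000 / 121645100408832000 = 68923264410.

68923264410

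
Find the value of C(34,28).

1344904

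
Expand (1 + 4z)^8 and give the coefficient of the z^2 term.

448

The general term is C(8,j)·(1)^j·(4z)^(8-j); the z^2 term has j = 6.
C(8,6) = 28.
Coefficient = C(8,6) · 4^2 = 28 · 16 = 448.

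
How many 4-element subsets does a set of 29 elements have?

23751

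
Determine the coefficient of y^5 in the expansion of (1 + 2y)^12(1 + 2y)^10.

(1 + 2y)^12(1 + 2y)^10 = (1 + 2y)^22, so the coefficient of y^5 is C(22,5)·2^5 = 26334·32 = 842688.

842688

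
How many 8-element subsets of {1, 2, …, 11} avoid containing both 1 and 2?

All 8-subsets: C(11,8) = 165. Those containing both fixed elements: C(9,6) = 84.
165 − 84 = 81.

81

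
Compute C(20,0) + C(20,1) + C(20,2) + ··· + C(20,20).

The entries of row 20 sum to 2^20 = 1048576.

1048576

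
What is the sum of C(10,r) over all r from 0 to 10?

1024

The entries of row 10 sum to 2^10 = 1024.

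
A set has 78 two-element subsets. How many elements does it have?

n(n−1)/2 = 78 ⇒ n(n−1) = 156. Since 13·12 = 156, n = 13.

13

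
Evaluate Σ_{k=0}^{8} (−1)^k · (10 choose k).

The partial alternating sum Σ_{k=0}^{8} (−1)^k C(10,k) = (−1)^8 C(9,8) = 9.

9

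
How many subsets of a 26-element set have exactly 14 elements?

9657700

Choose the 14 positions: C(26,14) = 9657700.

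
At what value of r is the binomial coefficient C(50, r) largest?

25

C(50,r) is maximized at r = 50/2 = 25.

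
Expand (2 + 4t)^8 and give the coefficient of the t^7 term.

The general term is C(8,j)·(2)^j·(4t)^(8-j); the t^7 term has j = 1.
C(8,1) = 8.
Coefficient = C(8,1) · 2^1 · 4^7 = 8 · 2 · 16384 = 262144.

262144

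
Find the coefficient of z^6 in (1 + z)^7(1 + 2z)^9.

Coefficient of z^6 = Σ_{j} C(7,j)·1^j·C(9,6-j)·2^(6-j) for j from 0 to 6.
= 5376 + 28224 + 42336 + 23520 + 5040 + 378 + 7 = 104881.

104881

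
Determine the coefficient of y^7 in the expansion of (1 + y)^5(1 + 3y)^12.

7455888

Coefficient of y^7 = Σ_{j} C(5,j)·1^j·C(12,7-j)·3^(7-j) for j from 0 to 5.
= 1732104 + 3367980 + 1924560 + 400950 + 29700 + 594 = 7455888.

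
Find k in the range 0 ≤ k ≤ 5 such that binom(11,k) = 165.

C(11,k) increases on 0 ≤ k ≤ 5. C(11,2) = 55 and C(11,3) = 165, so k = 3.

3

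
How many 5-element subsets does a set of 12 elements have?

C(12,5) = (12·11·10·9·8) / 5! = 95040 / 120 = 792.

792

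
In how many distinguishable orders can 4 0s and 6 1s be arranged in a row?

210

Choose positions for the 0s: C(10,4) = 210.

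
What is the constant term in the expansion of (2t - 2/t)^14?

General term: C(14,j)·(2t)^j·(-2/t)^(14-j), with t-exponent 1j − 1(14−j) = 2j − 14.
Set 2j − 14 = 0: j = 7.
C(14,7) = 3432; 2^7 = 128; (-2)^7 = -128.
Coefficient = 3432 · 128 · (-128) = -56229888.

-56229888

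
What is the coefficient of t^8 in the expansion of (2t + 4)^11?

The general term is C(11,j)·(2t)^j·(4)^(11-j); the t^8 term has j = 8.
C(11,8) = 165.
Coefficient = C(11,8) · 2^8 · 4^3 = 165 · 256 · 64 = 2703360.

2703360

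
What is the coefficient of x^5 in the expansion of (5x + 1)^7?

65625

The general term is C(7,j)·(5x)^j·(1)^(7-j); the x^5 term has j = 5.
C(7,5) = 21.
Coefficient = C(7,5) · 5^5 = 21 · 3125 = 65625.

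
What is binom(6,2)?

15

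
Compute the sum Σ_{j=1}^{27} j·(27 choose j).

Since j·C(27,j) = 27·C(26,j−1), the sum is 27·2^26 = 27·67108864 = 1811939328.

1811939328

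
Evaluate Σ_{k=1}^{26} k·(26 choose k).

872415232

Since k·C(26,k) = 26·C(25,k−1), the sum is 26·2^25 = 26·33554432 = 872415232.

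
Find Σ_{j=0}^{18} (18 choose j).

262144

The entries of row 18 sum to 2^18 = 262144.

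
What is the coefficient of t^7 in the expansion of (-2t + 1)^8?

-1024

The general term is C(8,j)·(-2t)^j·(1)^(8-j); the t^7 term has j = 7.
C(8,7) = 8.
Coefficient = C(8,7) · (-2)^7 = 8 · (-128) = -1024.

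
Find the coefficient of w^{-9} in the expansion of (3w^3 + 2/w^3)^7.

6048

General term: C(7,j)·(3w^3)^j·(2/w^3)^(7-j), with w-exponent 3j − 3(7−j) = 6j − 21.
Set 6j − 21 = -9: j = 2.
C(7,2) = 21; 3^2 = 9; 2^5 = 32.
Coefficient = 21 · 9 · 32 = 6048.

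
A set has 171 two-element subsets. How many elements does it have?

19

n(n−1)/2 = 171 ⇒ n(n−1) = 342. Since 19·18 = 342, n = 19.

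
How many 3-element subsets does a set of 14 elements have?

364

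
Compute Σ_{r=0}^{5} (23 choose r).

44552

1 + 23 + 253 + 1771 + 8855 + 33649 = 44552.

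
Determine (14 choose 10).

1001

C(14,10) = C(14,4) by symmetry.
C(14,4) = (14·13·12·11) / 4! = 24024 / 24 = 1001.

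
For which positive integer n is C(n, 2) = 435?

n(n−1)/2 = 435 ⇒ n(n−1) = 870. Since 30·29 = 870, n = 30.

30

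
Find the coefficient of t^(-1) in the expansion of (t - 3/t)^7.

General term: C(7,j)·(t)^j·(-3/t)^(7-j), with t-exponent 1j − 1(7−j) = 2j − 7.
Set 2j − 7 = -1: j = 3.
C(7,3) = 35; 1^3 = 1; (-3)^4 = 81.
Coefficient = 35 · 1 · 81 = 2835.

2835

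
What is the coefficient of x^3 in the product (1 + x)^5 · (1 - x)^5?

Coefficient of x^3 = Σ_{j} C(5,j)·1^j·C(5,3-j)·(-1)^(3-j) for j from 0 to 3.
= (-10) + 50 + (-50) + 10 = 0.

0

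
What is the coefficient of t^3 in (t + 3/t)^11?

General term: C(11,j)·(t)^j·(3/t)^(11-j), with t-exponent 1j − 1(11−j) = 2j − 11.
Set 2j − 11 = 3: j = 7.
C(11,7) = 330; 1^7 = 1; 3^4 = 81.
Coefficient = 330 · 1 · 81 = 26730.

26730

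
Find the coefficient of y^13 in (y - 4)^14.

The general term is C(14,j)·(y)^j·(-4)^(14-j); the y^13 term has j = 13.
C(14,13) = 14.
Coefficient = C(14,13) · (-4)^1 = 14 · (-4) = -56.

-56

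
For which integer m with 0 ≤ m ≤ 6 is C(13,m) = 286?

C(13,m) increases on 0 ≤ m ≤ 6. C(13,2) = 78 and C(13,3) = 286, so m = 3.

3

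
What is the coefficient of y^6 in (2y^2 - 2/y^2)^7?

General term: C(7,j)·(2y^2)^j·(-2/y^2)^(7-j), with y-exponent 2j − 2(7−j) = 4j − 14.
Set 4j − 14 = 6: j = 5.
C(7,5) = 21; 2^5 = 32; (-2)^2 = 4.
Coefficient = 21 · 32 · 4 = 2688.

2688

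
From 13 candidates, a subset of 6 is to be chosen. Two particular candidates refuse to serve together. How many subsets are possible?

1386

All 6-subsets: C(13,6) = 1716. Those containing both fixed elements: C(11,4) = 330.
1716 − 330 = 1386.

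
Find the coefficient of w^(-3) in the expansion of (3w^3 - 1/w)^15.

12285

General term: C(15,j)·(3w^3)^j·(-1/w)^(15-j), with w-exponent 3j − 1(15−j) = 4j − 15.
Set 4j − 15 = -3: j = 3.
C(15,3) = 455; 3^3 = 27; (-1)^12 = 1.
Coefficient = 455 · 27 · 1 = 12285.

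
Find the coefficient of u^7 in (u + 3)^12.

192456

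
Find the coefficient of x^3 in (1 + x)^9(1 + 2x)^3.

416

Coefficient of x^3 = Σ_{j} C(9,j)·1^j·C(3,3-j)·2^(3-j) for j from 0 to 3.
= 8 + 108 + 216 + 84 = 416.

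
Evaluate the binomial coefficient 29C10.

C(29,10) = (29·28·27·26·25·24·23·22·21·20) / 10! = 72684900288000 / 3628800 = 20030010.

20030010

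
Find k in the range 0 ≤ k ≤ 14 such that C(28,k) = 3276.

C(28,k) increases on 0 ≤ k ≤ 14. C(28,2) = 378 and C(28,3) = 3276, so k = 3.

3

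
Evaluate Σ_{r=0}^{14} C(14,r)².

Σ C(14,r)² is the coefficient of x^14 in (1+x)^14(1+x)^14 = (1+x)^28, i.e. C(28,14) = 40116600.

40116600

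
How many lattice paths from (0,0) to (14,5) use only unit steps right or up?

11628

Each path is a sequence of 19 steps with 14 rights: C(19,14) = 11628.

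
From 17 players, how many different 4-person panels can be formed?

2380

This is C(17,4) = 2380.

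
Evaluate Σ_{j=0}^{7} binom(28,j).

1683218

1 + 28 + 378 + 3276 + 20475 + 98280 + 376740 + 1184040 = 1683218.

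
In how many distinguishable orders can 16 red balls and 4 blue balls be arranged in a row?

4845

Choose positions for the red balls: C(20,16) = 4845.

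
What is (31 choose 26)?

C(31,26) = C(31,5) by symmetry.
C(31,5) = (31·30·29·28·27) / 5! = 20389320 / 120 = 169911.

169911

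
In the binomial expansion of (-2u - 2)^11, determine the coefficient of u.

-22528

The general term is C(11,j)·(-2u)^j·(-2)^(11-j); the u^1 term has j = 1.
C(11,1) = 11.
Coefficient = C(11,1) · (-2)^1 · (-2)^10 = 11 · (-2) · 1024 = -22528.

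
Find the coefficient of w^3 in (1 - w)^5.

-10

The general term is C(5,j)·(1)^j·(-w)^(5-j); the w^3 term has j = 2.
C(5,2) = 10.
Coefficient = C(5,2) · (-1)^3 = 10 · (-1) = -10.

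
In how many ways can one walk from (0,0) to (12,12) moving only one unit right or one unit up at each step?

Each path is a sequence of 24 steps with 12 rights: C(24,12) = 2704156.

2704156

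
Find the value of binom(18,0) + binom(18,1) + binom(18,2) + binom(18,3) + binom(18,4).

1 + 18 + 153 + 816 + 3060 = 4048.

4048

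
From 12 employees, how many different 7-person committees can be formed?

This is C(12,7) = 792.

792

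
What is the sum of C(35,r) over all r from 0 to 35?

The entries of row 35 sum to 2^35 = 34359738368.

34359738368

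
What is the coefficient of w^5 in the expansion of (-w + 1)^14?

-2002

The general term is C(14,j)·(-w)^j·(1)^(14-j); the w^5 term has j = 5.
C(14,5) = 2002.
Coefficient = C(14,5) · (-1)^5 = 2002 · (-1) = -2002.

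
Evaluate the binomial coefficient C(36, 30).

C(36,30) = C(36,6) by symmetry.
C(36,6) = (36·35·34·33·32·31) / 6! = 1402410240 / 720 = 1947792.

1947792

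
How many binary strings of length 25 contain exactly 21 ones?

Choose the 21 positions: C(25,21) = 12650.

12650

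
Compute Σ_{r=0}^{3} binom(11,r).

1 + 11 + 55 + 165 = 232.

232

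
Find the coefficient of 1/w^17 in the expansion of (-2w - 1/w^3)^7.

General term: C(7,j)·(-2w)^j·(-1/w^3)^(7-j), with w-exponent 1j − 3(7−j) = 4j − 21.
Set 4j − 21 = -17: j = 1.
C(7,1) = 7; (-2)^1 = -2; (-1)^6 = 1.
Coefficient = 7 · (-2) · 1 = -14.

-14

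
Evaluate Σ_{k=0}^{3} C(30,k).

1 + 30 + 435 + 4060 = 4526.

4526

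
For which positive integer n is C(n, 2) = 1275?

51

n(n−1)/2 = 1275 ⇒ n(n−1) = 2550. Since 51·50 = 2550, n = 51.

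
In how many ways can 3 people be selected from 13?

286

This is C(13,3) = 286.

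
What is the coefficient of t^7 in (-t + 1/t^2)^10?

General term: C(10,j)·(-t)^j·(1/t^2)^(10-j), with t-exponent 1j − 2(10−j) = 3j − 20.
Set 3j − 20 = 7: j = 9.
C(10,9) = 10; (-1)^9 = -1; 1^1 = 1.
Coefficient = 10 · (-1) · 1 = -10.

-10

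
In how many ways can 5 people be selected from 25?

53130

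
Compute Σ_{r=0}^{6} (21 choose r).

82160

1 + 21 + 210 + 1330 + 5985 + 20349 + 54264 = 82160.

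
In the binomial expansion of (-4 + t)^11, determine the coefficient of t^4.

The general term is C(11,j)·(-4)^j·(t)^(11-j); the t^4 term has j = 7.
C(11,7) = 330.
Coefficient = C(11,7) · (-4)^7 = 330 · (-16384) = -5406720.

-5406720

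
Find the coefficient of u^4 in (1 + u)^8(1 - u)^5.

-5

Coefficient of u^4 = Σ_{j} C(8,j)·1^j·C(5,4-j)·(-1)^(4-j) for j from 0 to 4.
= 5 + (-80) + 280 + (-280) + 70 = -5.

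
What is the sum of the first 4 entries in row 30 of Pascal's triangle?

4526

1 + 30 + 435 + 4060 = 4526.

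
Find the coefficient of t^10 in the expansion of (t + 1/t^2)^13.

13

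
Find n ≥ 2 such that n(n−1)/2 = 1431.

54

n(n−1)/2 = 1431 ⇒ n(n−1) = 2862. Since 54·53 = 2862, n = 54.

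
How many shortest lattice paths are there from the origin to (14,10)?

Each path is a sequence of 24 steps with 14 rights: C(24,14) = 1961256.

1961256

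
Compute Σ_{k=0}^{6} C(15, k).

1 + 15 + 105 + 455 + 1365 + 3003 + 5005 = 9949.

9949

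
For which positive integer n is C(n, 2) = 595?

35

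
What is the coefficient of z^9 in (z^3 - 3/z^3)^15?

3648645

General term: C(15,j)·(z^3)^j·(-3/z^3)^(15-j), with z-exponent 3j − 3(15−j) = 6j − 45.
Set 6j − 45 = 9: j = 9.
C(15,9) = 5005; 1^9 = 1; (-3)^6 = 729.
Coefficient = 5005 · 1 · 729 = 3648645.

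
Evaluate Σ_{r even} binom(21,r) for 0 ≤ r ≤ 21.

Even-r terms of row 21 sum to 2^20 = 1048576.

1048576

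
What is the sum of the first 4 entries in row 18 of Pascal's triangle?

1 + 18 + 153 + 816 = 988.

988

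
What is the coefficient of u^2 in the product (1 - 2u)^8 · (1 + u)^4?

Coefficient of u^2 = Σ_{j} C(8,j)·(-2)^j·C(4,2-j)·1^(2-j) for j from 0 to 2.
= 6 + (-64) + 112 = 54.

54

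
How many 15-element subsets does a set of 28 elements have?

37442160

C(28,15) = C(28,13) by symmetry.
C(28,13) = (28·27·26·25·24·23·22·21·20·19·18·17·16) / 13! = 233153109116928000 / 6227020800 = 37442160.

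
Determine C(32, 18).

471435600

C(32,18) = C(32,14) by symmetry.
C(32,14) = (32·31·30·29·28·27·26·25·24·23·22·21·20·19) / 14! = 41098950018846720000 / 87178291200 = 471435600.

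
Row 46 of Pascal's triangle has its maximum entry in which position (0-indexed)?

C(46,i) is maximized at i = 46/2 = 23.

23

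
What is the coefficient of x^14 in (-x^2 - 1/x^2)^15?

General term: C(15,j)·(-x^2)^j·(-1/x^2)^(15-j), with x-exponent 2j − 2(15−j) = 4j − 30.
Set 4j − 30 = 14: j = 11.
C(15,11) = 1365; (-1)^11 = -1; (-1)^4 = 1.
Coefficient = 1365 · (-1) · 1 = -1365.

-1365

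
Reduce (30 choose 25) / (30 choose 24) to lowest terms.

6/25

C(n,k+1)/C(n,k) = (n−k)/(k+1) = (30−24)/(24+1) = 6/25.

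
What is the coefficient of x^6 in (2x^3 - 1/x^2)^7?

-560

General term: C(7,j)·(2x^3)^j·(-1/x^2)^(7-j), with x-exponent 3j − 2(7−j) = 5j − 14.
Set 5j − 14 = 6: j = 4.
C(7,4) = 35; 2^4 = 16; (-1)^3 = -1.
Coefficient = 35 · 16 · (-1) = -560.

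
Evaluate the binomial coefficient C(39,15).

25140840660

C(39,15) = (39·38·37·36·35·34·33·32·31·30·29·28·27·26·25) / 15! = 32876032921054202880000 / 1307674368000 = 25140840660.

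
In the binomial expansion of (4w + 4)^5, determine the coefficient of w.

The general term is C(5,j)·(4w)^j·(4)^(5-j); the w^1 term has j = 1.
C(5,1) = 5.
Coefficient = C(5,1) · 4^1 · 4^4 = 5 · 4 · 256 = 5120.

5120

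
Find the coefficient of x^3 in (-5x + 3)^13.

The general term is C(13,j)·(-5x)^j·(3)^(13-j); the x^3 term has j = 3.
C(13,3) = 286.
Coefficient = C(13,3) · (-5)^3 · 3^10 = 286 · (-125) · 59049 = -2111001750.

-2111001750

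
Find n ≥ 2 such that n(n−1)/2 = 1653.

58

n(n−1)/2 = 1653 ⇒ n(n−1) = 3306. Since 58·57 = 3306, n = 58.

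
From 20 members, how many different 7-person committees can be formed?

This is C(20,7) = 77520.

77520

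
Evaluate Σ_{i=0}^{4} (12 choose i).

794

1 + 12 + 66 + 220 + 495 = 794.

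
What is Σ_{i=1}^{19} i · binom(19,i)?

Differentiating (1+x)^19 and setting x=1: Σ i·C(19,i) = 19·2^18 = 4980736.

4980736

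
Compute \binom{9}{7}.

C(9,7) = C(9,2) by symmetry.
C(9,2) = (9·8) / 2! = 72 / 2 = 36.

36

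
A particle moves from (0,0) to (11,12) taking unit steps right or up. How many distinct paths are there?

Each path is a sequence of 23 steps with 11 rights: C(23,11) = 1352078.

1352078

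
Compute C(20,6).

38760

C(20,6) = (20·19·18·17·16·15) / 6! = 27907200 / 720 = 38760.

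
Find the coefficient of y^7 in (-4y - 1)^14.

The general term is C(14,j)·(-4y)^j·(-1)^(14-j); the y^7 term has j = 7.
C(14,7) = 3432.
Coefficient = C(14,7) · (-4)^7 · (-1)^7 = 3432 · (-16384) · (-1) = 56229888.

56229888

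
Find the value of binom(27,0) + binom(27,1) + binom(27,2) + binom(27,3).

3304

1 + 27 + 351 + 2925 = 3304.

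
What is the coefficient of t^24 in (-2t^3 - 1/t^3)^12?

General term: C(12,j)·(-2t^3)^j·(-1/t^3)^(12-j), with t-exponent 3j − 3(12−j) = 6j − 36.
Set 6j − 36 = 24: j = 10.
C(12,10) = 66; (-2)^10 = 1024; (-1)^2 = 1.
Coefficient = 66 · 1024 · 1 = 67584.

67584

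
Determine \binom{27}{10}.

8436285

C(27,10) = (27·26·25·24·23·22·21·20·19·18) / 10! = 30613591008000 / 3628800 = 8436285.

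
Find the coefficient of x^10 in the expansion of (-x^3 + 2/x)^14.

768768

General term: C(14,j)·(-x^3)^j·(2/x)^(14-j), with x-exponent 3j − 1(14−j) = 4j − 14.
Set 4j − 14 = 10: j = 6.
C(14,6) = 3003; (-1)^6 = 1; 2^8 = 256.
Coefficient = 3003 · 1 · 256 = 768768.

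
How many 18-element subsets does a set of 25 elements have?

480700

C(25,18) = C(25,7) by symmetry.
C(25,7) = (25·24·23·22·21·20·19) / 7! = 2422728000 / 5040 = 480700.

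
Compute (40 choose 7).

C(40,7) = (40·39·38·37·36·35·34) / 7! = 93963542400 / 5040 = 18643560.

18643560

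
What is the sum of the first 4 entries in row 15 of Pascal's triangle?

576

1 + 15 + 105 + 455 = 576.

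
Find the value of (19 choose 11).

C(19,11) = C(19,8) by symmetry.
C(19,8) = (19·18·17·16·15·14·13·12) / 8! = 3047466240 / 40320 = 75582.

75582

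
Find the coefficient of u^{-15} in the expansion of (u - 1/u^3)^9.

84

General term: C(9,j)·(u)^j·(-1/u^3)^(9-j), with u-exponent 1j − 3(9−j) = 4j − 27.
Set 4j − 27 = -15: j = 3.
C(9,3) = 84; 1^3 = 1; (-1)^6 = 1.
Coefficient = 84 · 1 · 1 = 84.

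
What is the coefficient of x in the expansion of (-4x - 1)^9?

-36

The general term is C(9,j)·(-4x)^j·(-1)^(9-j); the x^1 term has j = 1.
C(9,1) = 9.
Coefficient = C(9,1) · (-4)^1 = 9 · (-4) = -36.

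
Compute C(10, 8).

C(10,8) = C(10,2) by symmetry.
C(10,2) = (10·9) / 2! = 90 / 2 = 45.

45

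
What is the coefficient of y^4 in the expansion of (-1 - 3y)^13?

-57915

The general term is C(13,j)·(-1)^j·(-3y)^(13-j); the y^4 term has j = 9.
C(13,9) = 715.
Coefficient = C(13,9) · (-1)^9 · (-3)^4 = 715 · (-1) · 81 = -57915.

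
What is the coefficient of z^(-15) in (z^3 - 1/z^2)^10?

-10

General term: C(10,j)·(z^3)^j·(-1/z^2)^(10-j), with z-exponent 3j − 2(10−j) = 5j − 20.
Set 5j − 20 = -15: j = 1.
C(10,1) = 10; 1^1 = 1; (-1)^9 = -1.
Coefficient = 10 · 1 · (-1) = -10.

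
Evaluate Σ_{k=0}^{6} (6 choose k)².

924

By Vandermonde's identity, Σ C(6,k)² = C(12,6) = 924.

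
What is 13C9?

C(13,9) = C(13,4) by symmetry.
C(13,4) = (13·12·11·10) / 4! = 17160 / 24 = 715.

715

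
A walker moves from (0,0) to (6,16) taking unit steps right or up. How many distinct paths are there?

74613

Each path is a sequence of 22 steps with 6 rights: C(22,6) = 74613.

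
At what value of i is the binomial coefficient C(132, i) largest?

66

C(132,i) is maximized at i = 132/2 = 66.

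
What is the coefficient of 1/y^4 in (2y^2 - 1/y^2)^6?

60

General term: C(6,j)·(2y^2)^j·(-1/y^2)^(6-j), with y-exponent 2j − 2(6−j) = 4j − 12.
Set 4j − 12 = -4: j = 2.
C(6,2) = 15; 2^2 = 4; (-1)^4 = 1.
Coefficient = 15 · 4 · 1 = 60.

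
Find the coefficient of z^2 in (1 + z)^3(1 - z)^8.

Coefficient of z^2 = Σ_{j} C(3,j)·1^j·C(8,2-j)·(-1)^(2-j) for j from 0 to 2.
= 28 + (-24) + 3 = 7.

7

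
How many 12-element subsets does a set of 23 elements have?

1352078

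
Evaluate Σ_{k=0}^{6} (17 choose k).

1 + 17 + 136 + 680 + 2380 + 6188 + 12376 = 21778.

21778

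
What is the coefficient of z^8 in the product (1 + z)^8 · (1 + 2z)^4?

Coefficient of z^8 = Σ_{j} C(8,j)·1^j·C(4,8-j)·2^(8-j) for j from 4 to 8.
= 1120 + 1792 + 672 + 64 + 1 = 3649.

3649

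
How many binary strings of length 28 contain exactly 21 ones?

Choose the 21 positions: C(28,21) = 1184040.

1184040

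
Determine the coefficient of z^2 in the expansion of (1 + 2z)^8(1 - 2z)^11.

-20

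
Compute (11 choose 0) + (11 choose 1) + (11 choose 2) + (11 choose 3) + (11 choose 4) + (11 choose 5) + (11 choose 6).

1486

1 + 11 + 55 + 165 + 330 + 462 + 462 = 1486.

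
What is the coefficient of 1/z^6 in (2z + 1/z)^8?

16

General term: C(8,j)·(2z)^j·(1/z)^(8-j), with z-exponent 1j − 1(8−j) = 2j − 8.
Set 2j − 8 = -6: j = 1.
C(8,1) = 8; 2^1 = 2; 1^7 = 1.
Coefficient = 8 · 2 · 1 = 16.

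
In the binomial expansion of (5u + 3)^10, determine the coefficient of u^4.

The general term is C(10,j)·(5u)^j·(3)^(10-j); the u^4 term has j = 4.
C(10,4) = 210.
Coefficient = C(10,4) · 5^4 · 3^6 = 210 · 625 · 729 = 95681250.

95681250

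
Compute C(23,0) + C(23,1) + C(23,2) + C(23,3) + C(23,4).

10903

1 + 23 + 253 + 1771 + 8855 = 10903.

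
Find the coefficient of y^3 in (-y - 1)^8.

56

The general term is C(8,j)·(-y)^j·(-1)^(8-j); the y^3 term has j = 3.
C(8,3) = 56.
Coefficient = C(8,3) · (-1)^3 · (-1)^5 = 56 · (-1) · (-1) = 56.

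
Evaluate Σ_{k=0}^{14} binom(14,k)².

Σ C(14,k)² is the coefficient of x^14 in (1+x)^14(1+x)^14 = (1+x)^28, i.e. C(28,14) = 40116600.

40116600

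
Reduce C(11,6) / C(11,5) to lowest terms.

1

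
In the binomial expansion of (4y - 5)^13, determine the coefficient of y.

12695312500

The general term is C(13,j)·(4y)^j·(-5)^(13-j); the y^1 term has j = 1.
C(13,1) = 13.
Coefficient = C(13,1) · 4^1 · (-5)^12 = 13 · 4 · 244140625 = 12695312500.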